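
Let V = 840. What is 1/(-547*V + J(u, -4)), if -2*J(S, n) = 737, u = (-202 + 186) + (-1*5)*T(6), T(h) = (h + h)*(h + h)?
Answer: -2/919697 ≈ -2.1746e-6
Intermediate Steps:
T(h) = 4*h**2 (T(h) = (2*h)*(2*h) = 4*h**2)
u = -736 (u = (-202 + 186) + (-1*5)*(4*6**2) = -16 - 20*36 = -16 - 5*144 = -16 - 720 = -736)
J(S, n) = -737/2 (J(S, n) = -1/2*737 = -737/2)
1/(-547*V + J(u, -4)) = 1/(-547*840 - 737/2) = 1/(-459480 - 737/2) = 1/(-919697/2) = -2/919697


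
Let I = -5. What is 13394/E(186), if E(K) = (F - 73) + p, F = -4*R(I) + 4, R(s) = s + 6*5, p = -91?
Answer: -6697/130 ≈ -51.515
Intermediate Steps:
R(s) = 30 + s (R(s) = s + 30 = 30 + s)
F = -96 (F = -4*(30 - 5) + 4 = -4*25 + 4 = -100 + 4 = -96)
E(K) = -260 (E(K) = (-96 - 73) - 91 = -169 - 91 = -260)
13394/E(186) = 13394/(-260) = 13394*(-1/260) = -6697/130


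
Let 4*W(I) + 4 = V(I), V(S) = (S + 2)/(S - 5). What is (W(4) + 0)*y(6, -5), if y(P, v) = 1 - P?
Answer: 25/2 ≈ 12.500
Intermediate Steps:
V(S) = (2 + S)/(-5 + S)
W(I) = -1 + (2 + I)/(4*(-5 + I)) (W(I) = -1 + ((2 + I)/(-5 + I))/4 = -1 + (2 + I)/(4*(-5 + I)))
(W(4) + 0)*y(6, -5) = ((22 - 3*4)/(4*(-5 + 4)) + 0)*(1 - 1*6) = ((1/4)*(22 - 12)/(-1) + 0)*(1 - 6) = ((1/4)*(-1)*10 + 0)*(-5) = (-5/2 + 0)*(-5) = -5/2*(-5) = 25/2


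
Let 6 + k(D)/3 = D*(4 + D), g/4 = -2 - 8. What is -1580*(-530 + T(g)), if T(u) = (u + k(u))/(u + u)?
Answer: 1843149/2 ≈ 9.2157e+5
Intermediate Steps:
g = -40 (g = 4*(-2 - 8) = 4*(-10) = -40)
k(D) = -18 + 3*D*(4 + D) (k(D) = -18 + 3*(D*(4 + D)) = -18 + 3*D*(4 + D))
T(u) = (-18 + 3*u² + 13*u)/(2*u) (T(u) = (u + (-18 + 3*u² + 12*u))/(u + u) = (-18 + 3*u² + 13*u)/((2*u)) = (-18 + 3*u² + 13*u)*(1/(2*u)) = (-18 + 3*u² + 13*u)/(2*u))
-1580*(-530 + T(g)) = -1580*(-530 + (13/2 - 9/(-40) + (3/2)*(-40))) = -1580*(-530 + (13/2 - 9*(-1/40) - 60)) = -1580*(-530 + (13/2 + 9/40 - 60)) = -1580*(-530 - 2131/40) = -1580*(-23331/40) = 1843149/2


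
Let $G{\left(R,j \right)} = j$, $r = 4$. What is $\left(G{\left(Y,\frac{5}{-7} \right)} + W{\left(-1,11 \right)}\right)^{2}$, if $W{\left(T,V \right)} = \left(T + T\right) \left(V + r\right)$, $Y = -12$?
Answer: $\frac{46225}{49} \approx 943.37$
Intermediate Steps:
$W{\left(T,V \right)} = 2 T \left(4 + V\right)$ ($W{\left(T,V \right)} = \left(T + T\right) \left(V + 4\right) = 2 T \left(4 + V\right)$)
$\left(G{\left(Y,\frac{5}{-7} \right)} + W{\left(-1,11 \right)}\right)^{2} = \left(\frac{5}{-7} + 2 \left(-1\right) \left(4 + 11\right)\right)^{2} = \left(5 \left(- \frac{1}{7}\right) + 2 \left(-1\right) 15\right)^{2} = \left(- \frac{5}{7} - 30\right)^{2} = \left(- \frac{215}{7}\right)^{2} = \frac{46225}{49}$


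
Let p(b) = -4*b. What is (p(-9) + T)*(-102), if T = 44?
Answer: -8160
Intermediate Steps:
(p(-9) + T)*(-102) = (-4*(-9) + 44)*(-102) = (36 + 44)*(-102) = 80*(-102) = -8160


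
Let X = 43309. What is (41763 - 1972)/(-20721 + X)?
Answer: 39791/22588 ≈ 1.7616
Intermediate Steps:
(41763 - 1972)/(-20721 + X) = (41763 - 1972)/(-20721 + 43309) = 39791/22588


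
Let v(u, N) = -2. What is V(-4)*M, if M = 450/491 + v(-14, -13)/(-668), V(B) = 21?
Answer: 3166611/163994 ≈ 19.309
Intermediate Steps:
M = 150791/163994 (M = 450/491 - 2/(-668) = 450*(1/491) - 2*(-1/668) = 450/491 + 1/334 = 150791/163994 ≈ 0.91949)
V(-4)*M = 21*(150791/163994) = 3166611/163994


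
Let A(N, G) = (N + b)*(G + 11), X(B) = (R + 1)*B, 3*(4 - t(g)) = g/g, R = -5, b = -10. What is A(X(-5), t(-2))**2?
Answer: 193600/9 ≈ 21511.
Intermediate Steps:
t(g) = 11/3 (t(g) = 4 - g/(3*g) = 4 - 1/3*1 = 4 - 1/3 = 11/3)
X(B) = -4*B (X(B) = (-5 + 1)*B = -4*B)
A(N, G) = (-10 + N)*(11 + G) (A(N, G) = (N - 10)*(G + 11) = (-10 + N)*(11 + G))
A(X(-5), t(-2))**2 = (-110 - 10*11/3 + 11*(-4*(-5)) + 11*(-4*(-5))/3)**2 = (-110 - 110/3 + 11*20 + (11/3)*20)**2 = (-110 - 110/3 + 220 + 220/3)**2 = (440/3)**2 = 193600/9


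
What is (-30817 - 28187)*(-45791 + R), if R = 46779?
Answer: -58295952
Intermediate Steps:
(-30817 - 28187)*(-45791 + R) = (-30817 - 28187)*(-45791 + 46779) = -59004*988 = -58295952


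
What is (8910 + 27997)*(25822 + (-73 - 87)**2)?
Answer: 1897831754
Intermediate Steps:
(8910 + 27997)*(25822 + (-73 - 87)**2) = 36907*(25822 + (-160)**2) = 36907*(25822 + 25600) = 36907*51422 = 1897831754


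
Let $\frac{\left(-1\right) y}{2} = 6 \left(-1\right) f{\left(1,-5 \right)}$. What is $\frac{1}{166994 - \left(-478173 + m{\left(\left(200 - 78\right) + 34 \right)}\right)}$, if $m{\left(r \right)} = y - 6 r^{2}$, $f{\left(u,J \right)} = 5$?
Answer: $\frac{1}{791123} \approx 1.264 \cdot 10^{-6}$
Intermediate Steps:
$y = 60$ ($y = - 2 \cdot 6 \left(-1\right) 5 = - 2 \left(\left(-6\right) 5\right) = \left(-2\right) \left(-30\right) = 60$)
$m{\left(r \right)} = 60 - 6 r^{2}$
$\frac{1}{166994 - \left(-478173 + m{\left(\left(200 - 78\right) + 34 \right)}\right)} = \frac{1}{166994 + \left(478173 - \left(60 - 6 \left(\left(200 - 78\right) + 34\right)^{2}\right)\right)} = \frac{1}{166994 + \left(478173 - \left(60 - 6 \left(122 + 34\right)^{2}\right)\right)} = \frac{1}{166994 + \left(478173 - \left(60 - 6 \cdot 156^{2}\right)\right)} = \frac{1}{166994 + \left(478173 - \left(60 - 146016\right)\right)} = \frac{1}{166994 + \left(478173 - -145956\right)} = \frac{1}{166994 + \left(478173 + 145956\right)} = \frac{1}{166994 + 624129} = \frac{1}{791123}$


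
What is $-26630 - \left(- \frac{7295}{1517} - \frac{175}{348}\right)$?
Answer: $- \frac{14055598945}{527916} \approx -26625.0$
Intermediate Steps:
$-26630 - \left(- \frac{7295}{1517} - \frac{175}{348}\right) = -26630 - - \frac{2804135}{527916} = -26630 + \left(\frac{7295}{1517} + \frac{175}{348}\right) = -26630 + \frac{2804135}{527916} = - \frac{14055598945}{527916}$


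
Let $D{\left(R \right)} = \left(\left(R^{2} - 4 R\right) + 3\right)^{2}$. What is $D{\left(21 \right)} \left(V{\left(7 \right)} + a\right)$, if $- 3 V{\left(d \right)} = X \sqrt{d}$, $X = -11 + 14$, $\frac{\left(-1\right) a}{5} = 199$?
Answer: $-128952000 - 129600 \sqrt{7} \approx -1.2929 \cdot 10^{8}$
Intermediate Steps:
$a = -995$ ($a = \left(-5\right) 199 = -995$)
$X = 3$
$V{\left(d \right)} = - \sqrt{d}$ ($V{\left(d \right)} = - \frac{3 \sqrt{d}}{3} = - \sqrt{d}$)
$D{\left(R \right)} = \left(3 + R^{2} - 4 R\right)^{2}$
$D{\left(21 \right)} \left(V{\left(7 \right)} + a\right) = \left(3 + 21^{2} - 84\right)^{2} \left(- \sqrt{7} - 995\right) = \left(3 + 441 - 84\right)^{2} \left(-995 - \sqrt{7}\right) = 360^{2} \left(-995 - \sqrt{7}\right) = 129600 \left(-995 - \sqrt{7}\right) = -128952000 - 129600 \sqrt{7}$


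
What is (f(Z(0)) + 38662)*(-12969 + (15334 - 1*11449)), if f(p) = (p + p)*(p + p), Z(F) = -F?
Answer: -351205608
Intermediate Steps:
f(p) = 4*p² (f(p) = (2*p)*(2*p) = 4*p²)
(f(Z(0)) + 38662)*(-12969 + (15334 - 1*11449)) = (4*(-1*0)² + 38662)*(-12969 + (15334 - 1*11449)) = (4*0² + 38662)*(-12969 + (15334 - 11449)) = (4*0 + 38662)*(-12969 + 3885) = (0 + 38662)*(-9084) = 38662*(-9084) = -351205608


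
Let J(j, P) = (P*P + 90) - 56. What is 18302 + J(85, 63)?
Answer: 22305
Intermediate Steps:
J(j, P) = 34 + P² (J(j, P) = (P² + 90) - 56 = (90 + P²) - 56 = 34 + P²)
18302 + J(85, 63) = 18302 + (34 + 63²) = 18302 + (34 + 3969) = 18302 + 4003 = 22305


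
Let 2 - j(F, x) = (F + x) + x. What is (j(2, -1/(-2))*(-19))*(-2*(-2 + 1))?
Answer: 38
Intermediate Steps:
j(F, x) = 2 - F - 2*x (j(F, x) = 2 - ((F + x) + x) = 2 - (F + 2*x) = 2 + (-F - 2*x) = 2 - F - 2*x)
(j(2, -1/(-2))*(-19))*(-2*(-2 + 1)) = ((2 - 1*2 - (-2)/(-2))*(-19))*(-2*(-2 + 1)) = ((2 - 2 - (-2)*(-1)/2)*(-19))*(-2*(-1)) = ((2 - 2 - 2*½)*(-19))*2 = ((2 - 2 - 1)*(-19))*2 = -1*(-19)*2 = 19*2 = 38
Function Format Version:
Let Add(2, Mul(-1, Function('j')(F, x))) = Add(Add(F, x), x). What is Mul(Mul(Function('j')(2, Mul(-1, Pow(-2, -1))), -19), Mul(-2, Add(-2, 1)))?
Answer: 38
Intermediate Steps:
Function('j')(F, x) = Add(2, Mul(-1, F), Mul(-2, x)) (Function('j')(F, x) = Add(2, Mul(-1, Add(Add(F, x), x))) = Add(2, Mul(-1, Add(F, Mul(2, x)))) = Add(2, Add(Mul(-1, F), Mul(-2, x))) = Add(2, Mul(-1, F), Mul(-2, x)))
Mul(Mul(Function('j')(2, Mul(-1, Pow(-2, -1))), -19), Mul(-2, Add(-2, 1))) = Mul(Mul(Add(2, Mul(-1, 2), Mul(-2, Mul(-1, Pow(-2, -1)))), -19), Mul(-2, Add(-2, 1))) = Mul(Mul(Add(2, -2, Mul(-2, Mul(-1, Rational(-1, 2)))), -19), Mul(-2, -1)) = Mul(Mul(Add(2, -2, Mul(-2, Rational(1, 2))), -19), 2) = Mul(Mul(Add(2, -2, -1), -19), 2) = Mul(Mul(-1, -19), 2) = Mul(19, 2) = 38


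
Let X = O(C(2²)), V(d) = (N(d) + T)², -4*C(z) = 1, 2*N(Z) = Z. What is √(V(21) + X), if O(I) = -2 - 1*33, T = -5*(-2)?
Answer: √1541/2 ≈ 19.628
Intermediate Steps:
N(Z) = Z/2
C(z) = -¼ (C(z) = -¼*1 = -¼)
T = 10
O(I) = -35 (O(I) = -2 - 33 = -35)
V(d) = (10 + d/2)² (V(d) = (d/2 + 10)² = (10 + d/2)²)
X = -35
√(V(21) + X) = √((20 + 21)²/4 - 35) = √((¼)*41² - 35) = √((¼)*1681 - 35) = √(1681/4 - 35) = √(1541/4) = √1541/2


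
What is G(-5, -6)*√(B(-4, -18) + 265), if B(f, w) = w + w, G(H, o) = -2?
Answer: -2*√229 ≈ -30.266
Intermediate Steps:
B(f, w) = 2*w
G(-5, -6)*√(B(-4, -18) + 265) = -2*√(2*(-18) + 265) = -2*√(-36 + 265) = -2*√229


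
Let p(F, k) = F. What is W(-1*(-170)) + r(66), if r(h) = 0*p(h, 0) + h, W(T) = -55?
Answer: 11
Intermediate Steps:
r(h) = h (r(h) = 0*h + h = 0 + h = h)
W(-1*(-170)) + r(66) = -55 + 66 = 11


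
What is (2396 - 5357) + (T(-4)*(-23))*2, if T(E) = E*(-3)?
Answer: -3513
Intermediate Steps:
T(E) = -3*E
(2396 - 5357) + (T(-4)*(-23))*2 = (2396 - 5357) + (-3*(-4)*(-23))*2 = -2961 + (12*(-23))*2 = -2961 - 276*2 = -2961 - 552 = -3513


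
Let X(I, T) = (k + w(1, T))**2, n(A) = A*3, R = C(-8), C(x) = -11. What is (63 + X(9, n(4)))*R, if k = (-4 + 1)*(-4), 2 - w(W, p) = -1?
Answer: -3168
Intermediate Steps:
w(W, p) = 3 (w(W, p) = 2 - 1*(-1) = 2 + 1 = 3)
R = -11
k = 12 (k = -3*(-4) = 12)
n(A) = 3*A
X(I, T) = 225 (X(I, T) = (12 + 3)**2 = 15**2 = 225)
(63 + X(9, n(4)))*R = (63 + 225)*(-11) = 288*(-11) = -3168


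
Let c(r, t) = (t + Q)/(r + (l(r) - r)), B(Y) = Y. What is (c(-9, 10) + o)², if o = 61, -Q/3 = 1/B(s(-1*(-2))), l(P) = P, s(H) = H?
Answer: 1168561/324 ≈ 3606.7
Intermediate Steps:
Q = -3/2 (Q = -3/((-1*(-2))) = -3/2 ≈ -1.5000)
c(r, t) = (-3/2 + t)/r (c(r, t) = (t - 3/2)/(r + (r - r)) = (-3/2 + t)/(r + 0) = (-3/2 + t)/r)
(c(-9, 10) + o)² = ((-3/2 + 10)/(-9) + 61)² = (-⅑*17/2 + 61)² = (-17/18 + 61)² = (1081/18)² = 1168561/324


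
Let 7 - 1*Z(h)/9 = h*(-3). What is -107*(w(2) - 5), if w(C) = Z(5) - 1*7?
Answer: -19902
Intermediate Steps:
Z(h) = 63 + 27*h (Z(h) = 63 - 9*h*(-3) = 63 - (-27)*h = 63 + 27*h)
w(C) = 191 (w(C) = (63 + 27*5) - 1*7 = (63 + 135) - 7 = 198 - 7 = 191)
-107*(w(2) - 5) = -107*(191 - 5) = -107*186 = -19902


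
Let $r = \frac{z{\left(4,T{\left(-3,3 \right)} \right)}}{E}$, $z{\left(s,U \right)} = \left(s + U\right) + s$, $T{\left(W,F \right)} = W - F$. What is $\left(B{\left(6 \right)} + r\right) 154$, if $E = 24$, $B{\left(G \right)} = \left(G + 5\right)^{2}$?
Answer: $\frac{111881}{6} \approx 18647.0$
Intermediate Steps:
$B{\left(G \right)} = \left(5 + G\right)^{2}$
$z{\left(s,U \right)} = U + 2 s$ ($z{\left(s,U \right)} = \left(U + s\right) + s = U + 2 s$)
$r = \frac{1}{12}$ ($r = \frac{\left(-3 - 3\right) + 2 \cdot 4}{24} = \left(\left(-3 - 3\right) + 8\right) \frac{1}{24} = \left(-6 + 8\right) \frac{1}{24} = 2 \cdot \frac{1}{24} = \frac{1}{12} \approx 0.083333$)
$\left(B{\left(6 \right)} + r\right) 154 = \left(\left(5 + 6\right)^{2} + \frac{1}{12}\right) 154 = \left(11^{2} + \frac{1}{12}\right) 154 = \left(121 + \frac{1}{12}\right) 154 = \frac{1453}{12} \cdot 154 = \frac{111881}{6}$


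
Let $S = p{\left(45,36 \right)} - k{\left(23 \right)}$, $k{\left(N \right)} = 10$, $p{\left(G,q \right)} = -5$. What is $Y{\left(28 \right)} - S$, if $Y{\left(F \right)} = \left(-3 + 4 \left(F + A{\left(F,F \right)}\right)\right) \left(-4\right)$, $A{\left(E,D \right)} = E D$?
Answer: $-12965$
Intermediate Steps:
$A{\left(E,D \right)} = D E$
$S = -15$ ($S = -5 - 10 = -15$)
$Y{\left(F \right)} = 12 - 16 F - 16 F^{2}$ ($Y{\left(F \right)} = \left(-3 + 4 \left(F + F F\right)\right) \left(-4\right) = \left(-3 + 4 \left(F + F^{2}\right)\right) \left(-4\right) = \left(-3 + \left(4 F + 4 F^{2}\right)\right) \left(-4\right) = \left(-3 + 4 F + 4 F^{2}\right) \left(-4\right) = 12 - 16 F - 16 F^{2}$)
$Y{\left(28 \right)} - S = \left(12 - 448 - 16 \cdot 28^{2}\right) - -15 = \left(12 - 448 - 12544\right) + 15 = -12980 + 15 = -12965$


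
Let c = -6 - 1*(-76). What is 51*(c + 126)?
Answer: 9996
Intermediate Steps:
c = 70 (c = -6 + 76 = 70)
51*(c + 126) = 51*(70 + 126) = 51*196 = 9996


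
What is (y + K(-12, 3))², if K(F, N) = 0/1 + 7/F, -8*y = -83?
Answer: 55225/576 ≈ 95.877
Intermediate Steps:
y = 83/8 (y = -⅛*(-83) = 83/8 ≈ 10.375)
K(F, N) = 7/F (K(F, N) = 0*1 + 7/F = 0 + 7/F = 7/F)
(y + K(-12, 3))² = (83/8 + 7/(-12))² = (83/8 + 7*(-1/12))² = (83/8 - 7/12)² = (235/24)² = 55225/576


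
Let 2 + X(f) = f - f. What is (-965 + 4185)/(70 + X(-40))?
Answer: 805/17 ≈ 47.353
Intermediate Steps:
X(f) = -2 (X(f) = -2 + (f - f) = -2 + 0 = -2)
(-965 + 4185)/(70 + X(-40)) = (-965 + 4185)/(70 - 2) = 3220/68 = 3220*(1/68) = 805/17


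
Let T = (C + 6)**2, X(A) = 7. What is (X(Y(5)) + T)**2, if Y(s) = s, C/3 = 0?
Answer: 1849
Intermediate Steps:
C = 0 (C = 3*0 = 0)
T = 36 (T = (0 + 6)**2 = 6**2 = 36)
(X(Y(5)) + T)**2 = (7 + 36)**2 = 43**2 = 1849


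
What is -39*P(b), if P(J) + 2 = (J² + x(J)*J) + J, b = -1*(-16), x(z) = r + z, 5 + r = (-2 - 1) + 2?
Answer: -16770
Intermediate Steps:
r = -6 (r = -5 + ((-2 - 1) + 2) = -5 + (-3 + 2) = -5 - 1 = -6)
x(z) = -6 + z
b = 16
P(J) = -2 + J + J² + J*(-6 + J) (P(J) = -2 + ((J² + (-6 + J)*J) + J) = -2 + ((J² + J*(-6 + J)) + J) = -2 + (J + J² + J*(-6 + J)) = -2 + J + J² + J*(-6 + J))
-39*P(b) = -39*(-2 - 5*16 + 2*16²) = -39*(-2 - 80 + 2*256) = -39*(-2 - 80 + 512) = -39*430 = -16770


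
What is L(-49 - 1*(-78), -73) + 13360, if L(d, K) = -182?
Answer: 13178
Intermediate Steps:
L(-49 - 1*(-78), -73) + 13360 = -182 + 13360 = 13178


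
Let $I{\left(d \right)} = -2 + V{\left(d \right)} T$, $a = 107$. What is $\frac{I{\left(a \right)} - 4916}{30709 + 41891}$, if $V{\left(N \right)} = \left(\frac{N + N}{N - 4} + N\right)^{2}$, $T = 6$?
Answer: $\frac{88147036}{96276675} \approx 0.91556$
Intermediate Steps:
$V{\left(N \right)} = \left(N + \frac{2 N}{-4 + N}\right)^{2}$ ($V{\left(N \right)} = \left(\frac{2 N}{-4 + N} + N\right)^{2} = \left(N + \frac{2 N}{-4 + N}\right)^{2}$)
$I{\left(d \right)} = -2 + \frac{6 d^{2} \left(-2 + d\right)^{2}}{\left(-4 + d\right)^{2}}$ ($I{\left(d \right)} = -2 + \frac{d^{2} \left(-2 + d\right)^{2}}{\left(-4 + d\right)^{2}} \cdot 6 = -2 + \frac{6 d^{2} \left(-2 + d\right)^{2}}{\left(-4 + d\right)^{2}}$)
$\frac{I{\left(a \right)} - 4916}{30709 + 41891} = \frac{\left(-2 + \frac{6 \cdot 107^{2} \left(-2 + 107\right)^{2}}{\left(-4 + 107\right)^{2}}\right) - 4916}{30709 + 41891} = \frac{\left(-2 + 6 \cdot 11449 \cdot \frac{1}{10609} \cdot 105^{2}\right) - 4916}{72600} = \left(\left(-2 + 6 \cdot 11449 \cdot \frac{1}{10609} \cdot 11025\right) - 4916\right) \frac{1}{72600} = \left(\left(-2 + \frac{757351350}{10609}\right) - 4916\right) \frac{1}{72600} = \left(\frac{757330132}{10609} - 4916\right) \frac{1}{72600} = \frac{705176288}{10609} \cdot \frac{1}{72600} = \frac{88147036}{96276675}$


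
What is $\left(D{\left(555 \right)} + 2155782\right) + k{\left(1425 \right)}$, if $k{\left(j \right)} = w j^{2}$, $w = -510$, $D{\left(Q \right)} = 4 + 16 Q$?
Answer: $-1033454084$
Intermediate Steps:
$k{\left(j \right)} = - 510 j^{2}$
$\left(D{\left(555 \right)} + 2155782\right) + k{\left(1425 \right)} = \left(\left(4 + 16 \cdot 555\right) + 2155782\right) - 510 \cdot 1425^{2} = \left(\left(4 + 8880\right) + 2155782\right) - 1035618750 = \left(8884 + 2155782\right) - 1035618750 = 2164666 - 1035618750 = -1033454084$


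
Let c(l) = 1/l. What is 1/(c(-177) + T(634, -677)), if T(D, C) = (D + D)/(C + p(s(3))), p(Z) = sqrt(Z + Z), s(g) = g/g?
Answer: -26975065323/50675862767 + 39725172*sqrt(2)/50675862767 ≈ -0.53120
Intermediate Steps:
s(g) = 1
p(Z) = sqrt(2)*sqrt(Z) (p(Z) = sqrt(2*Z) = sqrt(2)*sqrt(Z))
T(D, C) = 2*D/(C + sqrt(2)) (T(D, C) = (D + D)/(C + sqrt(2)*sqrt(1)) = (2*D)/(C + sqrt(2)*1) = (2*D)/(C + sqrt(2)) = 2*D/(C + sqrt(2)))
1/(c(-177) + T(634, -677)) = 1/(1/(-177) + 2*634/(-677 + sqrt(2))) = 1/(-1/177 + 1268/(-677 + sqrt(2)))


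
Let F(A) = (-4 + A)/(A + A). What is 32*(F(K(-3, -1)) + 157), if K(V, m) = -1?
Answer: 5104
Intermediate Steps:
F(A) = (-4 + A)/(2*A) (F(A) = (-4 + A)/((2*A)) = (-4 + A)*(1/(2*A)) = (-4 + A)/(2*A))
32*(F(K(-3, -1)) + 157) = 32*((1/2)*(-4 - 1)/(-1) + 157) = 32*((1/2)*(-1)*(-5) + 157) = 32*(5/2 + 157) = 32*(319/2) = 5104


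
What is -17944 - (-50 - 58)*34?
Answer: -14272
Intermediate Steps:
-17944 - (-50 - 58)*34 = -17944 - (-108)*34 = -17944 - 1*(-3672) = -17944 + 3672 = -14272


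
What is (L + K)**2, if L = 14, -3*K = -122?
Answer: 26896/9 ≈ 2988.4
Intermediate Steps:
K = 122/3 (K = -1/3*(-122) = 122/3 ≈ 40.667)
(L + K)**2 = (14 + 122/3)**2 = (164/3)**2 = 26896/9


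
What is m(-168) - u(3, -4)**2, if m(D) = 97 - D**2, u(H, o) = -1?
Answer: -28128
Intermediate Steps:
m(-168) - u(3, -4)**2 = (97 - 1*(-168)**2) - 1*(-1)**2 = (97 - 1*28224) - 1*1 = (97 - 28224) - 1 = -28127 - 1 = -28128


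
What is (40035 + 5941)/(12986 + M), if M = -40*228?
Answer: 22988/1933 ≈ 11.892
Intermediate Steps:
M = -9120
(40035 + 5941)/(12986 + M) = (40035 + 5941)/(12986 - 9120) = 45976/3866 = 45976*(1/3866) = 22988/1933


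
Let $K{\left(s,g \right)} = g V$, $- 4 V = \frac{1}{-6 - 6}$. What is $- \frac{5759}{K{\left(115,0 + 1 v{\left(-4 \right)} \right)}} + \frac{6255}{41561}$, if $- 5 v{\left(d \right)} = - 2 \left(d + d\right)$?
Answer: $\frac{25829160}{299} \approx 86385.0$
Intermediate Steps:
$V = \frac{1}{48}$ ($V = - \frac{1}{4 \left(-6 - 6\right)} = - \frac{1}{4 \left(-12\right)} = \left(- \frac{1}{4}\right) \left(- \frac{1}{12}\right) = \frac{1}{48} \approx 0.020833$)
$v{\left(d \right)} = \frac{4 d}{5}$ ($v{\left(d \right)} = - \frac{\left(-2\right) \left(d + d\right)}{5} = - \frac{\left(-2\right) 2 d}{5} = - \frac{\left(-4\right) d}{5} = \frac{4 d}{5}$)
$K{\left(s,g \right)} = \frac{g}{48}$ ($K{\left(s,g \right)} = g \frac{1}{48} = \frac{g}{48}$)
$- \frac{5759}{K{\left(115,0 + 1 v{\left(-4 \right)} \right)}} + \frac{6255}{41561} = - \frac{5759}{\frac{1}{48} \left(0 + 1 \cdot \frac{4}{5} \left(-4\right)\right)} + \frac{6255}{41561} = - \frac{5759}{\frac{1}{48} \left(0 + 1 \left(- \frac{16}{5}\right)\right)} + 6255 \cdot \frac{1}{41561} = - \frac{5759}{\frac{1}{48} \left(0 - \frac{16}{5}\right)} + \frac{45}{299} = - \frac{5759}{\frac{1}{48} \left(- \frac{16}{5}\right)} + \frac{45}{299} = - \frac{5759}{- \frac{1}{15}} + \frac{45}{299} = \left(-5759\right) \left(-15\right) + \frac{45}{299} = 86385 + \frac{45}{299} = \frac{25829160}{299}$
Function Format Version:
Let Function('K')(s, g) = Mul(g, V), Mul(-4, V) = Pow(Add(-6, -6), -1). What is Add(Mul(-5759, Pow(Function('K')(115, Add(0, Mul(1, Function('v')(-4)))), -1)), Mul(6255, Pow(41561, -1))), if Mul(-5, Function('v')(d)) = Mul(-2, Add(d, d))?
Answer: Rational(25829160, 299) ≈ 86385.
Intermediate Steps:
V = Rational(1, 48) (V = Mul(Rational(-1, 4), Pow(Add(-6, -6), -1)) = Mul(Rational(-1, 4), Pow(-12, -1)) = Mul(Rational(-1, 4), Rational(-1, 12)) = Rational(1, 48) ≈ 0.020833)
Function('v')(d) = Mul(Rational(4, 5), d) (Function('v')(d) = Mul(Rational(-1, 5), Mul(-2, Add(d, d))) = Mul(Rational(-1, 5), Mul(-2, Mul(2, d))) = Mul(Rational(-1, 5), Mul(-4, d)) = Mul(Rational(4, 5), d))
Function('K')(s, g) = Mul(Rational(1, 48), g) (Function('K')(s, g) = Mul(g, Rational(1, 48)) = Mul(Rational(1, 48), g))
Add(Mul(-5759, Pow(Function('K')(115, Add(0, Mul(1, Function('v')(-4)))), -1)), Mul(6255, Pow(41561, -1))) = Add(Mul(-5759, Pow(Mul(Rational(1, 48), Add(0, Mul(1, Mul(Rational(4, 5), -4)))), -1)), Mul(6255, Pow(41561, -1))) = Add(Mul(-5759, Pow(Mul(Rational(1, 48), Add(0, Mul(1, Rational(-16, 5)))), -1)), Mul(6255, Rational(1, 41561))) = Add(Mul(-5759, Pow(Mul(Rational(1, 48), Add(0, Rational(-16, 5))), -1)), Rational(45, 299)) = Add(Mul(-5759, Pow(Mul(Rational(1, 48), Rational(-16, 5)), -1)), Rational(45, 299)) = Add(Mul(-5759, Pow(Rational(-1, 15), -1)), Rational(45, 299)) = Add(Mul(-5759, -15), Rational(45, 299)) = Add(86385, Rational(45, 299)) = Rational(25829160, 299)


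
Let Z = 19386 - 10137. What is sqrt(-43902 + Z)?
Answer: I*sqrt(34653) ≈ 186.15*I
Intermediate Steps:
Z = 9249
sqrt(-43902 + Z) = sqrt(-43902 + 9249) = sqrt(-34653) = I*sqrt(34653)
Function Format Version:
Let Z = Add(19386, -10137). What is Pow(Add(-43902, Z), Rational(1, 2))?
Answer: Mul(I, Pow(34653, Rational(1, 2))) ≈ Mul(186.15, I)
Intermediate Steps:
Z = 9249
Pow(Add(-43902, Z), Rational(1, 2)) = Pow(Add(-43902, 9249), Rational(1, 2)) = Pow(-34653, Rational(1, 2)) = Mul(I, Pow(34653, Rational(1, 2)))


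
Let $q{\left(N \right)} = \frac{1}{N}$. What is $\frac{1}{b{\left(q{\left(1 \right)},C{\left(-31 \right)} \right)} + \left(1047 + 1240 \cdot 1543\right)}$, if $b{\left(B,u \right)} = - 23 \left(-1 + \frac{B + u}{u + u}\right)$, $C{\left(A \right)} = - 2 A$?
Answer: $\frac{124}{237382911} \approx 5.2236 \cdot 10^{-7}$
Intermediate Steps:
$b{\left(B,u \right)} = 23 - \frac{23 \left(B + u\right)}{2 u}$ ($b{\left(B,u \right)} = - 23 \left(-1 + \frac{B + u}{2 u}\right) = 23 - \frac{23 \left(B + u\right)}{2 u}$)
$\frac{1}{b{\left(q{\left(1 \right)},C{\left(-31 \right)} \right)} + \left(1047 + 1240 \cdot 1543\right)} = \frac{1}{\frac{23 \left(\left(-2\right) \left(-31\right) - 1^{-1}\right)}{2 \left(\left(-2\right) \left(-31\right)\right)} + \left(1047 + 1240 \cdot 1543\right)} = \frac{1}{\frac{23 \left(62 - 1\right)}{2 \cdot 62} + \left(1047 + 1913320\right)} = \frac{1}{\frac{23}{2} \cdot \frac{1}{62} \left(62 - 1\right) + 1914367} = \frac{1}{\frac{23}{2} \cdot \frac{1}{62} \cdot 61 + 1914367} = \frac{1}{\frac{1403}{124} + 1914367} = \frac{1}{\frac{237382911}{124}} = \frac{124}{237382911}$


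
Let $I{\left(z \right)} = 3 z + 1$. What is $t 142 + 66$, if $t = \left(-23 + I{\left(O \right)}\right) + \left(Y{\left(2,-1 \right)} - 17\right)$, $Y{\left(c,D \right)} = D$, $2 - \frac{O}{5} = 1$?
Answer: $-3484$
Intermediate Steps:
$O = 5$ ($O = 10 - 5 = 5$)
$I{\left(z \right)} = 1 + 3 z$
$t = -25$ ($t = \left(-23 + \left(1 + 3 \cdot 5\right)\right) - 18 = \left(-23 + \left(1 + 15\right)\right) - 18 = \left(-23 + 16\right) - 18 = -7 - 18 = -25$)
$t 142 + 66 = \left(-25\right) 142 + 66 = -3550 + 66 = -3484$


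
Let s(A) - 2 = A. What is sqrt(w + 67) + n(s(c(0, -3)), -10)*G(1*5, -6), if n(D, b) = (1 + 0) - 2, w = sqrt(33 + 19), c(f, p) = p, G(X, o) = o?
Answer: 6 + sqrt(67 + 2*sqrt(13)) ≈ 14.615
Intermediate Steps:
s(A) = 2 + A
w = 2*sqrt(13) (w = sqrt(52) = 2*sqrt(13) ≈ 7.2111)
n(D, b) = -1 (n(D, b) = 1 - 2 = -1)
sqrt(w + 67) + n(s(c(0, -3)), -10)*G(1*5, -6) = sqrt(2*sqrt(13) + 67) - 1*(-6) = sqrt(67 + 2*sqrt(13)) + 6 = 6 + sqrt(67 + 2*sqrt(13))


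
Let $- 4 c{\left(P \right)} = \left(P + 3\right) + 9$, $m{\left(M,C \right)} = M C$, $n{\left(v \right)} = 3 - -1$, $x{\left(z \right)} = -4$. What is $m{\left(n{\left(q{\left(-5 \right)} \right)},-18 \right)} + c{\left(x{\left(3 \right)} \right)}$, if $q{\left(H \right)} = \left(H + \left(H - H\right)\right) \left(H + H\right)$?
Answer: $-74$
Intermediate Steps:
$q{\left(H \right)} = 2 H^{2}$ ($q{\left(H \right)} = \left(H + 0\right) 2 H = H 2 H = 2 H^{2}$)
$n{\left(v \right)} = 4$ ($n{\left(v \right)} = 3 + 1 = 4$)
$m{\left(M,C \right)} = C M$
$c{\left(P \right)} = -3 - \frac{P}{4}$ ($c{\left(P \right)} = - \frac{\left(P + 3\right) + 9}{4} = - \frac{\left(3 + P\right) + 9}{4} = - \frac{12 + P}{4} = -3 - \frac{P}{4}$)
$m{\left(n{\left(q{\left(-5 \right)} \right)},-18 \right)} + c{\left(x{\left(3 \right)} \right)} = \left(-18\right) 4 - 2 = -72 + \left(-3 + 1\right) = -72 - 2 = -74$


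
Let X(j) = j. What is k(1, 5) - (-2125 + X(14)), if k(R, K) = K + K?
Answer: 2121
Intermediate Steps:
k(R, K) = 2*K
k(1, 5) - (-2125 + X(14)) = 2*5 - (-2125 + 14) = 10 - 1*(-2111) = 10 + 2111 = 2121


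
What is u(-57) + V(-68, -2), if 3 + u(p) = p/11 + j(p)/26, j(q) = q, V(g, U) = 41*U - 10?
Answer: -29279/286 ≈ -102.37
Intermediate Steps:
V(g, U) = -10 + 41*U
u(p) = -3 + 37*p/286 (u(p) = -3 + (p/11 + p/26) = -3 + 37*p/286)
u(-57) + V(-68, -2) = (-3 + (37/286)*(-57)) + (-10 + 41*(-2)) = (-3 - 2109/286) + (-10 - 82) = -2967/286 - 92 = -29279/286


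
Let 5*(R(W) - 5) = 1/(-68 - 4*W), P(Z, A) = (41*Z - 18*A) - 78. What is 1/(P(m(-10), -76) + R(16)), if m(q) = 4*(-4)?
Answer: 660/421739 ≈ 0.0015649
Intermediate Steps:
m(q) = -16
P(Z, A) = -78 - 18*A + 41*Z (P(Z, A) = (-18*A + 41*Z) - 78 = -78 - 18*A + 41*Z)
R(W) = 5 + 1/(5*(-68 - 4*W))
1/(P(m(-10), -76) + R(16)) = 1/((-78 - 18*(-76) + 41*(-16)) + (1699 + 100*16)/(20*(17 + 16))) = 1/((-78 + 1368 - 656) + (1/20)*(1699 + 1600)/33) = 1/(634 + (1/20)*(1/33)*3299) = 1/(634 + 3299/660) = 1/(421739/660) = 660/421739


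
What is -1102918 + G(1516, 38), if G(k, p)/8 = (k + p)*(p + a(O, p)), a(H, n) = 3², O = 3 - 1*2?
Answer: -518614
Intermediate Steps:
O = 1 (O = 3 - 2 = 1)
a(H, n) = 9
G(k, p) = 8*(9 + p)*(k + p) (G(k, p) = 8*((k + p)*(p + 9)) = 8*((k + p)*(9 + p)) = 8*((9 + p)*(k + p)) = 8*(9 + p)*(k + p))
-1102918 + G(1516, 38) = -1102918 + (8*38² + 72*1516 + 72*38 + 8*1516*38) = -1102918 + (8*1444 + 109152 + 2736 + 460864) = -1102918 + (11552 + 109152 + 2736 + 460864) = -1102918 + 584304 = -518614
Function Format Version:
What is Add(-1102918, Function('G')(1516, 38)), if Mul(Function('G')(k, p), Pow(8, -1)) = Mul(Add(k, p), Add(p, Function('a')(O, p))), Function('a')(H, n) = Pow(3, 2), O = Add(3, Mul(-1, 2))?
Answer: -518614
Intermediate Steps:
O = 1 (O = Add(3, -2) = 1)
Function('a')(H, n) = 9
Function('G')(k, p) = Mul(8, Add(9, p), Add(k, p)) (Function('G')(k, p) = Mul(8, Mul(Add(k, p), Add(p, 9))) = Mul(8, Mul(Add(k, p), Add(9, p))) = Mul(8, Mul(Add(9, p), Add(k, p))) = Mul(8, Add(9, p), Add(k, p)))
Add(-1102918, Function('G')(1516, 38)) = Add(-1102918, Add(Mul(8, Pow(38, 2)), Mul(72, 1516), Mul(72, 38), Mul(8, 1516, 38))) = Add(-1102918, Add(Mul(8, 1444), 109152, 2736, 460864)) = Add(-1102918, Add(11552, 109152, 2736, 460864)) = Add(-1102918, 584304) = -518614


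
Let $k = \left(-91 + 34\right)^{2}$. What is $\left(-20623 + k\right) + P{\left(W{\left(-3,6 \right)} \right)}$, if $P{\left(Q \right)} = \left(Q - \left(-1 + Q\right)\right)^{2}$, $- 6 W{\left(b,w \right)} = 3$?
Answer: $-17373$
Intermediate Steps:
$W{\left(b,w \right)} = - \frac{1}{2}$ ($W{\left(b,w \right)} = \left(- \frac{1}{6}\right) 3 = - \frac{1}{2}$)
$k = 3249$ ($k = \left(-57\right)^{2} = 3249$)
$P{\left(Q \right)} = 1$ ($P{\left(Q \right)} = 1^{2} = 1$)
$\left(-20623 + k\right) + P{\left(W{\left(-3,6 \right)} \right)} = \left(-20623 + 3249\right) + 1 = -17374 + 1 = -17373$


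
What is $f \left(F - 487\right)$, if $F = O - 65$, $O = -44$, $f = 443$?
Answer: $-264028$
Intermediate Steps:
$F = -109$ ($F = -44 - 65 = -109$)
$f \left(F - 487\right) = 443 \left(-109 - 487\right) = 443 \left(-596\right) = -264028$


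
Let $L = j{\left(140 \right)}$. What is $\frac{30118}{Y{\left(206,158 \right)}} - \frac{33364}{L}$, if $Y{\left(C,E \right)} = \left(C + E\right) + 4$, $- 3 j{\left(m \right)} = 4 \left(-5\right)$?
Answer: $- \frac{4528937}{920} \approx -4922.8$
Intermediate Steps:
$j{\left(m \right)} = \frac{20}{3}$ ($j{\left(m \right)} = - \frac{4 \left(-5\right)}{3} = \left(- \frac{1}{3}\right) \left(-20\right) = \frac{20}{3}$)
$L = \frac{20}{3} \approx 6.6667$
$Y{\left(C,E \right)} = 4 + C + E$
$\frac{30118}{Y{\left(206,158 \right)}} - \frac{33364}{L} = \frac{30118}{4 + 206 + 158} - \frac{33364}{\frac{20}{3}} = \frac{30118}{368} - \frac{25023}{5} = 30118 \cdot \frac{1}{368} - \frac{25023}{5} = \frac{15059}{184} - \frac{25023}{5} = - \frac{4528937}{920}$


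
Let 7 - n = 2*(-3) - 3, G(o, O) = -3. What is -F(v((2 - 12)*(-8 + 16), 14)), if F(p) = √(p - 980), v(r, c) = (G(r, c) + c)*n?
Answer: -2*I*√201 ≈ -28.355*I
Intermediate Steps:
n = 16 (n = 7 - (2*(-3) - 3) = 7 - (-6 - 3) = 7 - 1*(-9) = 7 + 9 = 16)
v(r, c) = -48 + 16*c (v(r, c) = (-3 + c)*16 = -48 + 16*c)
F(p) = √(-980 + p)
-F(v((2 - 12)*(-8 + 16), 14)) = -√(-980 + (-48 + 16*14)) = -√(-980 + (-48 + 224)) = -√(-980 + 176) = -√(-804) = -2*I*√201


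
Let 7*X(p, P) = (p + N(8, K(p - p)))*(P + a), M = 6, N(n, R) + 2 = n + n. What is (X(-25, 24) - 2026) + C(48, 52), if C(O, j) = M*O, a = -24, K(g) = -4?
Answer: -1738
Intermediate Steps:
N(n, R) = -2 + 2*n (N(n, R) = -2 + (n + n) = -2 + 2*n)
X(p, P) = (-24 + P)*(14 + p)/7 (X(p, P) = ((p + (-2 + 2*8))*(P - 24))/7 = ((p + (-2 + 16))*(-24 + P))/7 = ((p + 14)*(-24 + P))/7 = ((14 + p)*(-24 + P))/7 = ((-24 + P)*(14 + p))/7 = (-24 + P)*(14 + p)/7)
C(O, j) = 6*O
(X(-25, 24) - 2026) + C(48, 52) = ((-48 + 2*24 - 24/7*(-25) + (⅐)*24*(-25)) - 2026) + 6*48 = ((-48 + 48 + 600/7 - 600/7) - 2026) + 288 = (0 - 2026) + 288 = -2026 + 288 = -1738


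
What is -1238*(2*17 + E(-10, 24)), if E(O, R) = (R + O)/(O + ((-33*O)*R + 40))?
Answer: -167324366/3975 ≈ -42094.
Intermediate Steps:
E(O, R) = (O + R)/(40 + O - 33*O*R) (E(O, R) = (O + R)/(O + (-33*O*R + 40)) = (O + R)/(O + (40 - 33*O*R)) = (O + R)/(40 + O - 33*O*R))
-1238*(2*17 + E(-10, 24)) = -1238*(2*17 + (-10 + 24)/(40 - 10 - 33*(-10)*24)) = -1238*(34 + 14/(40 - 10 + 7920)) = -1238*(34 + 14/7950) = -1238*(34 + (1/7950)*14) = -1238*(34 + 7/3975) = -1238*135157/3975 = -167324366/3975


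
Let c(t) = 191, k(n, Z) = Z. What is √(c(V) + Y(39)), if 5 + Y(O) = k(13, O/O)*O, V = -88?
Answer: 15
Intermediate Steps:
Y(O) = -5 + O (Y(O) = -5 + (O/O)*O = -5 + 1*O = -5 + O)
√(c(V) + Y(39)) = √(191 + (-5 + 39)) = √(191 + 34) = √225 = 15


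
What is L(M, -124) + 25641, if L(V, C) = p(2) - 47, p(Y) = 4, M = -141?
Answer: 25598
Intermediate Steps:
L(V, C) = -43 (L(V, C) = 4 - 47 = -43)
L(M, -124) + 25641 = -43 + 25641 = 25598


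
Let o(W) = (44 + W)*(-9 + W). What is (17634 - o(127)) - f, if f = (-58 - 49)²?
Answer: -13993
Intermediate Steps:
o(W) = (-9 + W)*(44 + W)
f = 11449 (f = (-107)² = 11449)
(17634 - o(127)) - f = (17634 - (-396 + 127² + 35*127)) - 1*11449 = (17634 - (-396 + 16129 + 4445)) - 11449 = (17634 - 1*20178) - 11449 = (17634 - 20178) - 11449 = -2544 - 11449 = -13993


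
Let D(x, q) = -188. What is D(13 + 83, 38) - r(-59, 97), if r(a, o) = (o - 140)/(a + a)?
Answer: -22227/118 ≈ -188.36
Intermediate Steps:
r(a, o) = (-140 + o)/(2*a) (r(a, o) = (-140 + o)/((2*a)) = (-140 + o)*(1/(2*a)) = (-140 + o)/(2*a))
D(13 + 83, 38) - r(-59, 97) = -188 - (-140 + 97)/(2*(-59)) = -188 - (-1)*(-43)/(2*59) = -188 - 1*43/118 = -188 - 43/118 = -22227/118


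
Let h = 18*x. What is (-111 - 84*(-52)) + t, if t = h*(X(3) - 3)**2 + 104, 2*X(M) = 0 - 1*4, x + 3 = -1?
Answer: 2561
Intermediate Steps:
x = -4 (x = -3 - 1 = -4)
X(M) = -2 (X(M) = (0 - 1*4)/2 = (0 - 4)/2 = (1/2)*(-4) = -2)
h = -72 (h = 18*(-4) = -72)
t = -1696 (t = -72*(-2 - 3)**2 + 104 = -72*(-5)**2 + 104 = -72*25 + 104 = -1800 + 104 = -1696)
(-111 - 84*(-52)) + t = (-111 - 84*(-52)) - 1696 = (-111 + 4368) - 1696 = 4257 - 1696 = 2561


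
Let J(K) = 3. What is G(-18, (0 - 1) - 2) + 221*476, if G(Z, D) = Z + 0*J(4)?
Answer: 105178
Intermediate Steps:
G(Z, D) = Z (G(Z, D) = Z + 0*3 = Z + 0 = Z)
G(-18, (0 - 1) - 2) + 221*476 = -18 + 221*476 = -18 + 105196 = 105178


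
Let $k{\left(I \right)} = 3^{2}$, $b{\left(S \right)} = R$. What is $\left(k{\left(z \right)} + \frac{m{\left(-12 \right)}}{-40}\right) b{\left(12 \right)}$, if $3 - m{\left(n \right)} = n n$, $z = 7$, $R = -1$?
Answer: $- \frac{501}{40} \approx -12.525$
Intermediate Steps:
$b{\left(S \right)} = -1$
$m{\left(n \right)} = 3 - n^{2}$ ($m{\left(n \right)} = 3 - n n = 3 - n^{2}$)
$k{\left(I \right)} = 9$
$\left(k{\left(z \right)} + \frac{m{\left(-12 \right)}}{-40}\right) b{\left(12 \right)} = \left(9 + \frac{3 - \left(-12\right)^{2}}{-40}\right) \left(-1\right) = \left(9 + \left(3 - 144\right) \left(- \frac{1}{40}\right)\right) \left(-1\right) = \left(9 - - \frac{141}{40}\right) \left(-1\right) = \left(9 + \frac{141}{40}\right) \left(-1\right) = \frac{501}{40} \left(-1\right) = - \frac{501}{40}$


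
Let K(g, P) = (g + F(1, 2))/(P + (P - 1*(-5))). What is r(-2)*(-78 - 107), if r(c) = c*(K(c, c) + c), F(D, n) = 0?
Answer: -1480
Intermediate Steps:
K(g, P) = g/(5 + 2*P) (K(g, P) = (g + 0)/(P + (P - 1*(-5))) = g/(P + (P + 5)) = g/(P + (5 + P)) = g/(5 + 2*P))
r(c) = c*(c + c/(5 + 2*c)) (r(c) = c*(c/(5 + 2*c) + c) = c*(c + c/(5 + 2*c)))
r(-2)*(-78 - 107) = (2*(-2)**2*(3 - 2)/(5 + 2*(-2)))*(-78 - 107) = (2*4*1/(5 - 4))*(-185) = (2*4*1/1)*(-185) = (2*4*1*1)*(-185) = 8*(-185) = -1480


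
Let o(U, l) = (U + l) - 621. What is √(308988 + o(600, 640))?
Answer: √309607 ≈ 556.42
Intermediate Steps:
o(U, l) = -621 + U + l
√(308988 + o(600, 640)) = √(308988 + (-621 + 600 + 640)) = √(308988 + 619) = √309607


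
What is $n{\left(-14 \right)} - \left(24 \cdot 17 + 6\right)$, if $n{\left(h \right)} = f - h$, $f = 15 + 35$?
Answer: $-350$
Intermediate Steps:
$f = 50$
$n{\left(h \right)} = 50 - h$
$n{\left(-14 \right)} - \left(24 \cdot 17 + 6\right) = \left(50 - -14\right) - \left(24 \cdot 17 + 6\right) = \left(50 + 14\right) - \left(408 + 6\right) = 64 - 414 = -350$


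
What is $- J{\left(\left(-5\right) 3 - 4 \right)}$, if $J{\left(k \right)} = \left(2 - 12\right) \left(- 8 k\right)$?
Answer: $1520$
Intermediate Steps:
$J{\left(k \right)} = 80 k$ ($J{\left(k \right)} = \left(2 - 12\right) \left(- 8 k\right) = - 10 \left(- 8 k\right) = 80 k$)
$- J{\left(\left(-5\right) 3 - 4 \right)} = - 80 \left(\left(-5\right) 3 - 4\right) = - 80 \left(-15 - 4\right) = - 80 \left(-19\right) = \left(-1\right) \left(-1520\right) = 1520$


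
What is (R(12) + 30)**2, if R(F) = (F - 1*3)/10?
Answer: 95481/100 ≈ 954.81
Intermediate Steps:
R(F) = -3/10 + F/10 (R(F) = (F - 3)*(1/10) = (-3 + F)*(1/10) = -3/10 + F/10)
(R(12) + 30)**2 = ((-3/10 + (1/10)*12) + 30)**2 = ((-3/10 + 6/5) + 30)**2 = (9/10 + 30)**2 = (309/10)**2 = 95481/100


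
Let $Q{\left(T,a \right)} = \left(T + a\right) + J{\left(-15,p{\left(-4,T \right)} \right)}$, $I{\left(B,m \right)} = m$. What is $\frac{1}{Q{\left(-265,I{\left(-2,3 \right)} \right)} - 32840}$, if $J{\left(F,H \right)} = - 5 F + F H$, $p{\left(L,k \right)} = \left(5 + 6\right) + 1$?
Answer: $- \frac{1}{33207} \approx -3.0114 \cdot 10^{-5}$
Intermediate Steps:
$p{\left(L,k \right)} = 12$ ($p{\left(L,k \right)} = 11 + 1 = 12$)
$Q{\left(T,a \right)} = -105 + T + a$ ($Q{\left(T,a \right)} = \left(T + a\right) - 15 \left(-5 + 12\right) = \left(T + a\right) - 105 = -105 + T + a$)
$\frac{1}{Q{\left(-265,I{\left(-2,3 \right)} \right)} - 32840} = \frac{1}{\left(-105 - 265 + 3\right) - 32840} = \frac{1}{-367 - 32840} = \frac{1}{-33207} = - \frac{1}{33207}$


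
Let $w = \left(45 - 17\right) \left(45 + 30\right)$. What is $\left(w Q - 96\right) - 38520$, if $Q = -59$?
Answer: $-162516$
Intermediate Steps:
$w = 2100$ ($w = 28 \cdot 75 = 2100$)
$\left(w Q - 96\right) - 38520 = \left(2100 \left(-59\right) - 96\right) - 38520 = \left(-123900 - 96\right) - 38520 = -123996 - 38520 = -162516$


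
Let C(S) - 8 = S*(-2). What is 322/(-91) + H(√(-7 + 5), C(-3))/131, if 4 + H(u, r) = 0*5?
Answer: -6078/1703 ≈ -3.5690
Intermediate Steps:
C(S) = 8 - 2*S (C(S) = 8 + S*(-2) = 8 - 2*S)
H(u, r) = -4 (H(u, r) = -4 + 0*5 = -4 + 0 = -4)
322/(-91) + H(√(-7 + 5), C(-3))/131 = 322/(-91) - 4/131 = 322*(-1/91) - 4*1/131 = -46/13 - 4/131 = -6078/1703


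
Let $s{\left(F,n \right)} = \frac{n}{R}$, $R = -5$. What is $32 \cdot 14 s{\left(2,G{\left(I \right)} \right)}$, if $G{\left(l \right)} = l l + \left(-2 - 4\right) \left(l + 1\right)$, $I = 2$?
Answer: $\frac{6272}{5} \approx 1254.4$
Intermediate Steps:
$G{\left(l \right)} = -6 + l^{2} - 6 l$ ($G{\left(l \right)} = l^{2} - 6 \left(1 + l\right) = l^{2} - \left(6 + 6 l\right) = -6 + l^{2} - 6 l$)
$s{\left(F,n \right)} = - \frac{n}{5}$ ($s{\left(F,n \right)} = \frac{n}{-5} = - \frac{n}{5}$)
$32 \cdot 14 s{\left(2,G{\left(I \right)} \right)} = 32 \cdot 14 \left(- \frac{-6 + 2^{2} - 12}{5}\right) = 448 \left(- \frac{-6 + 4 - 12}{5}\right) = 448 \left(\left(- \frac{1}{5}\right) \left(-14\right)\right) = 448 \cdot \frac{14}{5} = \frac{6272}{5}$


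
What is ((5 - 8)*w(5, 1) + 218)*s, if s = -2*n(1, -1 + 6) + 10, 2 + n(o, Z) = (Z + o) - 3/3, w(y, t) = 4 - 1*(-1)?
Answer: 812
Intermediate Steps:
w(y, t) = 5 (w(y, t) = 4 + 1 = 5)
n(o, Z) = -3 + Z + o (n(o, Z) = -2 + ((Z + o) - 3/3) = -2 + ((Z + o) - 3*⅓) = -2 + ((Z + o) - 1) = -2 + (-1 + Z + o) = -3 + Z + o)
s = 4 (s = -2*(-3 + (-1 + 6) + 1) + 10 = -2*(-3 + 5 + 1) + 10 = -2*3 + 10 = -6 + 10 = 4)
((5 - 8)*w(5, 1) + 218)*s = ((5 - 8)*5 + 218)*4 = (-3*5 + 218)*4 = (-15 + 218)*4 = 203*4 = 812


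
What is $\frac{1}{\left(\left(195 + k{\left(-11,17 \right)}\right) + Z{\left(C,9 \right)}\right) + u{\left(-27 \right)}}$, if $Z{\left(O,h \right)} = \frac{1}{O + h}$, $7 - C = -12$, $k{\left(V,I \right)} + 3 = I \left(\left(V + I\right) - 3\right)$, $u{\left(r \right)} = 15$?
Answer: $\frac{28}{7225} \approx 0.0038754$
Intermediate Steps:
$k{\left(V,I \right)} = -3 + I \left(-3 + I + V\right)$ ($k{\left(V,I \right)} = -3 + I \left(\left(V + I\right) - 3\right) = -3 + I \left(\left(I + V\right) - 3\right) = -3 + I \left(-3 + I + V\right)$)
$C = 19$ ($C = 7 - -12 = 7 + 12 = 19$)
$\frac{1}{\left(\left(195 + k{\left(-11,17 \right)}\right) + Z{\left(C,9 \right)}\right) + u{\left(-27 \right)}} = \frac{1}{\left(\left(195 + \left(-3 + 17^{2} - 51 + 17 \left(-11\right)\right)\right) + \frac{1}{19 + 9}\right) + 15} = \frac{1}{\left(\left(195 - -48\right) + \frac{1}{28}\right) + 15} = \frac{1}{\left(\left(195 + 48\right) + \frac{1}{28}\right) + 15} = \frac{1}{\left(243 + \frac{1}{28}\right) + 15} = \frac{1}{\frac{6805}{28} + 15} = \frac{1}{\frac{7225}{28}} = \frac{28}{7225}$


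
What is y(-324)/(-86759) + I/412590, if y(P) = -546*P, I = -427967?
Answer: -110118810313/35795895810 ≈ -3.0763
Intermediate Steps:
y(-324)/(-86759) + I/412590 = -546*(-324)/(-86759) - 427967/412590 = 176904*(-1/86759) - 427967*1/412590 = -176904/86759 - 427967/412590 = -110118810313/35795895810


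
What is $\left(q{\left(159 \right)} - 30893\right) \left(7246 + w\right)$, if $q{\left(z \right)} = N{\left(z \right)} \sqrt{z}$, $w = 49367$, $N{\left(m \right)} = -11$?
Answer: $-1748945409 - 622743 \sqrt{159} \approx -1.7568 \cdot 10^{9}$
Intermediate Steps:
$q{\left(z \right)} = - 11 \sqrt{z}$
$\left(q{\left(159 \right)} - 30893\right) \left(7246 + w\right) = \left(- 11 \sqrt{159} - 30893\right) \left(7246 + 49367\right) = \left(-30893 - 11 \sqrt{159}\right) 56613 = -1748945409 - 622743 \sqrt{159}$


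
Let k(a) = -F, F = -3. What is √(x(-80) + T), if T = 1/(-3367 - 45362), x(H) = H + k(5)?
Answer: I*√182837737686/48729 ≈ 8.775*I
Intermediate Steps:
k(a) = 3 (k(a) = -1*(-3) = 3)
x(H) = 3 + H (x(H) = H + 3 = 3 + H)
T = -1/48729 (T = 1/(-48729) = -1/48729 ≈ -2.0522e-5)
√(x(-80) + T) = √((3 - 80) - 1/48729) = √(-77 - 1/48729) = √(-3752134/48729) = I*√182837737686/48729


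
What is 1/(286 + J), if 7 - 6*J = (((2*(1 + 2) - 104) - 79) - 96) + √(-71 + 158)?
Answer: 11976/3983929 + 6*√87/3983929 ≈ 0.0030201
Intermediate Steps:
J = 140/3 - √87/6 (J = 7/6 - ((((2*(1 + 2) - 104) - 79) - 96) + √(-71 + 158))/6 = 7/6 - ((((2*3 - 104) - 79) - 96) + √87)/6 = 7/6 - ((((6 - 104) - 79) - 96) + √87)/6 = 7/6 - (((-98 - 79) - 96) + √87)/6 = 7/6 - ((-177 - 96) + √87)/6 = 7/6 - (-273 + √87)/6 = 7/6 + (91/2 - √87/6) = 140/3 - √87/6 ≈ 45.112)
1/(286 + J) = 1/(286 + (140/3 - √87/6)) = 1/(998/3 - √87/6)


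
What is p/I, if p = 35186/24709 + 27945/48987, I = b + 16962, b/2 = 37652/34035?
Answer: 9129509021505/77652056842030738 ≈ 0.00011757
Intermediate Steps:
b = 75304/34035 (b = 2*(37652/34035) = 75304/34035 ≈ 2.2125)
I = 577376974/34035 (I = 75304/34035 + 16962 = 577376974/34035 ≈ 16964.)
p = 268238843/134491087 (p = 35186*(1/24709) + 27945*(1/48987) = 35186/24709 + 3105/5443 = 268238843/134491087 ≈ 1.9945)
p/I = 268238843/(134491087*(577376974/34035)) = (268238843/134491087)*(34035/577376974) = 9129509021505/77652056842030738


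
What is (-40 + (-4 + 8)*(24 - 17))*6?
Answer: -72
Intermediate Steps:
(-40 + (-4 + 8)*(24 - 17))*6 = (-40 + 4*7)*6 = (-40 + 28)*6 = -12*6 = -72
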